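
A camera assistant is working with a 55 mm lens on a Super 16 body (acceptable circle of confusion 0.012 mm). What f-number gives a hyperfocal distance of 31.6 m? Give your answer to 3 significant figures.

f/7.99

Rearrange H = f²/(N·c) + f for N: N = f² / ((H − f)·c).
N = 55² / ((31600 − 55) × 0.012) = 3025 / 378.5 ≈ 7.99.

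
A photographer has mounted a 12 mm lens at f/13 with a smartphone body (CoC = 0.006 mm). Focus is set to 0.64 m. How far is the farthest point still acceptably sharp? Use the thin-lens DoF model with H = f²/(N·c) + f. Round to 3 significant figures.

0.970 m

Hyperfocal distance H = f²/(N·c) + f = 12²/(13 × 0.006) + 12 = 144/0.078 + 12 ≈ 1858.2 mm ≈ 1.858 m.
Far limit Df = s·(H − f)/(H − s) = 640 × (1858.2 − 12) / (1858.2 − 640) = 640 × 1846.2 / 1218.2 ≈ 969.94 mm ≈ 0.970 m.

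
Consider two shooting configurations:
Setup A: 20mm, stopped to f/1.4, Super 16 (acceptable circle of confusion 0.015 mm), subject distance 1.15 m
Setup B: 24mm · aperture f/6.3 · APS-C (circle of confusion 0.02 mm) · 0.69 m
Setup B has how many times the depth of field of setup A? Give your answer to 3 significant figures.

1.50

Setup A: H = 20²/(1.4×0.015) + 20 ≈ 19067.6 mm; DoF = Df − Dn = 1222.53 − 1085.60 ≈ 136.93 mm.
Setup B: H = 24²/(6.3×0.02) + 24 ≈ 4595.4 mm; DoF = Df − Dn = 807.67 − 602.26 ≈ 205.41 mm.
Ratio = 205.41 / 136.93 ≈ 1.50.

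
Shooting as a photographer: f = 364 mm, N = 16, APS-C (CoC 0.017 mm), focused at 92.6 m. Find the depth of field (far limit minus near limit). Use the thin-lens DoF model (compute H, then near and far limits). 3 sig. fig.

36.4 m

Hyperfocal distance H = f²/(N·c) + f = 364²/(16 × 0.017) + 364 = 132496/0.272 + 364 ≈ 487481.6 mm ≈ 487.5 m.
Near limit Dn = s·(H − f)/(H + s − 2f) = 92600 × (487481.6 − 364) / (487481.6 + 92600 − 2 × 364) = 92600 × 487117.6 / 579353.6 ≈ 77858 mm.
Far limit Df = s·(H − f)/(H − s) = 92600 × (487481.6 − 364) / (487481.6 − 92600) = 92600 × 487117.6 / 394881.6 ≈ 114229 mm.
Depth of field = Df − Dn = 114229 − 77858 ≈ 36371 mm ≈ 36.4 m.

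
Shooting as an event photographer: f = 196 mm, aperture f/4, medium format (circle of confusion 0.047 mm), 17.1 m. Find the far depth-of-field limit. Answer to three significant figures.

18.6 m

Hyperfocal distance H = f²/(N·c) + f = 196²/(4 × 0.047) + 196 = 38416/0.188 + 196 ≈ 204536.4 mm ≈ 204.5 m.
Far limit Df = s·(H − f)/(H − s) = 17100 × (204536.4 − 196) / (204536.4 − 17100) = 17100 × 204340.4 / 187436.4 ≈ 18642 mm ≈ 18.6 m.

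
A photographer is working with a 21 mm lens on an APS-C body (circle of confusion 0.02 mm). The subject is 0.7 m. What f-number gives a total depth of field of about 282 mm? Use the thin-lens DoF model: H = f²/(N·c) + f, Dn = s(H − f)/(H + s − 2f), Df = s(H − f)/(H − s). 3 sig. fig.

Write h = H − f = f²/(N·c). The thin-lens limits are Dn = s·h/(h + (s−f)) and Df = s·h/(h − (s−f)), so DoF = Df − Dn = 2·s·(s−f)·h / (h² − (s−f)²).
That is a quadratic in h: DoF·h² − 2·s·(s−f)·h − DoF·(s−f)² = 0 ⇒ h = (s−f)·(s + √(s² + DoF²)) / DoF = 679 × (700 + √(700² + 282²)) / 282 = 679 × (700 + 754.668) / 282 ≈ 3502.6 mm.
Then N = f²/(c·h) = 21² / (0.02 × 3502.6) = 441 / 70.051 ≈ 6.30.

f/6.30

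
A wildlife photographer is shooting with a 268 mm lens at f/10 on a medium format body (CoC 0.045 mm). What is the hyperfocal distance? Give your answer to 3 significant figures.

160 m

Hyperfocal distance H = f²/(N·c) + f = 268²/(10 × 0.045) + 268 = 71824/0.45 + 268 ≈ 159876.9 mm ≈ 160 m.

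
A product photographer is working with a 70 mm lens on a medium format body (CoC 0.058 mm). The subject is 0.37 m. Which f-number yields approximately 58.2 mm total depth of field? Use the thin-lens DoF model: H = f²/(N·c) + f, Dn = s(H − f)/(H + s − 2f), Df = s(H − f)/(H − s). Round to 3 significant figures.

f/22

Write h = H − f = f²/(N·c). The thin-lens limits are Dn = s·h/(h + (s−f)) and Df = s·h/(h − (s−f)), so DoF = Df − Dn = 2·s·(s−f)·h / (h² − (s−f)²).
That is a quadratic in h: DoF·h² − 2·s·(s−f)·h − DoF·(s−f)² = 0 ⇒ h = (s−f)·(s + √(s² + DoF²)) / DoF = 300 × (370 + √(370² + 58.2²)) / 58.2 = 300 × (370 + 374.549) / 58.2 ≈ 3837.9 mm.
Then N = f²/(c·h) = 70² / (0.058 × 3837.9) = 4900 / 222.60 ≈ 22.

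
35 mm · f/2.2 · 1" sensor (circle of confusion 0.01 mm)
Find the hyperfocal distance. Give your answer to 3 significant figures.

Hyperfocal distance H = f²/(N·c) + f = 35²/(2.2 × 0.01) + 35 = 1225/0.022 + 35 ≈ 55716.8 mm ≈ 55.7 m.

55.7 m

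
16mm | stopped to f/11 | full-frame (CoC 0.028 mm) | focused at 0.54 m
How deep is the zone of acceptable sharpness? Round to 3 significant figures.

1.13 m

Hyperfocal distance H = f²/(N·c) + f = 16²/(11 × 0.028) + 16 = 256/0.308 + 16 ≈ 847.2 mm ≈ 0.847 m.
Near limit Dn = s·(H − f)/(H + s − 2f) = 540 × (847.2 − 16) / (847.2 + 540 − 2 × 16) = 540 × 831.2 / 1355.2 ≈ 331.2 mm.
Far limit Df = s·(H − f)/(H − s) = 540 × (847.2 − 16) / (847.2 − 540) = 540 × 831.2 / 307.2 ≈ 1461.2 mm.
Depth of field = Df − Dn = 1461.2 − 331.2 ≈ 1130.0 mm ≈ 1.13 m.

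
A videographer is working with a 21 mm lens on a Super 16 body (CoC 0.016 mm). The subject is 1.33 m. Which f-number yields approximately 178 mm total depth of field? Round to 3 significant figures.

Write h = H − f = f²/(N·c). The thin-lens limits are Dn = s·h/(h + (s−f)) and Df = s·h/(h − (s−f)), so DoF = Df − Dn = 2·s·(s−f)·h / (h² − (s−f)²).
That is a quadratic in h: DoF·h² − 2·s·(s−f)·h − DoF·(s−f)² = 0 ⇒ h = (s−f)·(s + √(s² + DoF²)) / DoF = 1309 × (1330 + √(1330² + 178²)) / 178 = 1309 × (1330 + 1341.86) / 178 ≈ 19649 mm.
Then N = f²/(c·h) = 21² / (0.016 × 19649) = 441 / 314.38 ≈ 1.40.

f/1.40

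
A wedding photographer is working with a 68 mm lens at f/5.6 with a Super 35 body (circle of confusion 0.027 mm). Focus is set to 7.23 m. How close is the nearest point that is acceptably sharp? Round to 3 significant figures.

5.86 m

Hyperfocal distance H = f²/(N·c) + f = 68²/(5.6 × 0.027) + 68 = 4624/0.1512 + 68 ≈ 30650.0 mm ≈ 30.65 m.
Near limit Dn = s·(H − f)/(H + s − 2f) = 7230 × (30650.0 − 68) / (30650.0 + 7230 − 2 × 68) = 7230 × 30582.0 / 37744.0 ≈ 5858.1 mm ≈ 5.86 m.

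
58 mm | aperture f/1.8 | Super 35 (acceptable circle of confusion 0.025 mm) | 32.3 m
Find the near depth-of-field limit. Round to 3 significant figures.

22.6 m

Hyperfocal distance H = f²/(N·c) + f = 58²/(1.8 × 0.025) + 58 = 3364/0.045 + 58 ≈ 74813.6 mm ≈ 74.81 m.
Near limit Dn = s·(H − f)/(H + s − 2f) = 32300 × (74813.6 − 58) / (74813.6 + 32300 − 2 × 58) = 32300 × 74755.6 / 106997.6 ≈ 22567 mm ≈ 22.6 m.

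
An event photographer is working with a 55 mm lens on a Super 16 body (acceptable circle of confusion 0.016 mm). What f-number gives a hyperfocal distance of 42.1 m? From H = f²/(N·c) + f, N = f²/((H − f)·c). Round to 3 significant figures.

Rearrange H = f²/(N·c) + f for N: N = f² / ((H − f)·c).
N = 55² / ((42100 − 55) × 0.016) = 3025 / 672.7 ≈ 4.50.

f/4.50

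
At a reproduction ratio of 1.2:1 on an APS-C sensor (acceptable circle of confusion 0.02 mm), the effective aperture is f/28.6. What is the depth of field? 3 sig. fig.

0.794 mm

At magnification m, DoF ≈ 2·N_eff·c/m² = 2 × 28.6 × 0.02 / 1.2² = 1.144 / 1.44 ≈ 0.794 mm.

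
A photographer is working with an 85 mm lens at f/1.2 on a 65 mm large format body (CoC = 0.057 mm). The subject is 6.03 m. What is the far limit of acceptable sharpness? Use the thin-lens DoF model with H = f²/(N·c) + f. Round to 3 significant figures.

6.39 m

Hyperfocal distance H = f²/(N·c) + f = 85²/(1.2 × 0.057) + 85 = 7225/0.0684 + 85 ≈ 105713.7 mm ≈ 105.7 m.
Far limit Df = s·(H − f)/(H − s) = 6030 × (105713.7 − 85) / (105713.7 − 6030) = 6030 × 105628.7 / 99683.7 ≈ 6389.6 mm ≈ 6.39 m.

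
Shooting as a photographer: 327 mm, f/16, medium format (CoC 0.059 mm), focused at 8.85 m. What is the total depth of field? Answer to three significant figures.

1.34 m

Hyperfocal distance H = f²/(N·c) + f = 327²/(16 × 0.059) + 327 = 106929/0.944 + 327 ≈ 113599.2 mm ≈ 113.6 m.
Near limit Dn = s·(H − f)/(H + s − 2f) = 8850 × (113599.2 − 327) / (113599.2 + 8850 − 2 × 327) = 8850 × 113272.2 / 121795.2 ≈ 8230.7 mm.
Far limit Df = s·(H − f)/(H − s) = 8850 × (113599.2 − 327) / (113599.2 − 8850) = 8850 × 113272.2 / 104749.2 ≈ 9570.1 mm.
Depth of field = Df − Dn = 9570.1 − 8230.7 ≈ 1339.4 mm ≈ 1.34 m.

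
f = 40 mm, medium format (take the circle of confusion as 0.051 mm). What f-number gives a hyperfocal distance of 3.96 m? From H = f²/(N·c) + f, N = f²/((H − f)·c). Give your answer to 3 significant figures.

Rearrange H = f²/(N·c) + f for N: N = f² / ((H − f)·c).
N = 40² / ((3960 − 40) × 0.051) = 1600 / 199.9 ≈ 8.

f/8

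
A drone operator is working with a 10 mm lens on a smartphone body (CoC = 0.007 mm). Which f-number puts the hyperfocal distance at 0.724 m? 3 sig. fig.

Rearrange H = f²/(N·c) + f for N: N = f² / ((H − f)·c).
N = 10² / ((724 − 10) × 0.007) = 100 / 4.998 ≈ 20.

f/20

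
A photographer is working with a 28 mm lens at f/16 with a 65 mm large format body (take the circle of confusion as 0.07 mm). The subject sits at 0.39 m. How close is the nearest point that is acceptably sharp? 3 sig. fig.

257 mm

Hyperfocal distance H = f²/(N·c) + f = 28²/(16 × 0.07) + 28 = 784/1.12 + 28 ≈ 728.0 mm ≈ 0.728 m.
Near limit Dn = s·(H − f)/(H + s − 2f) = 390 × (728.0 − 28) / (728.0 + 390 − 2 × 28) = 390 × 700.0 / 1062.0 ≈ 257.06 mm.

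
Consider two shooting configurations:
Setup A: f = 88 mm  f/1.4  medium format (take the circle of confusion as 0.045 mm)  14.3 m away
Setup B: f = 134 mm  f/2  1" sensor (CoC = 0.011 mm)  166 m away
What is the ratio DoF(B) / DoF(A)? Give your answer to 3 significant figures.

Setup A: H = 88²/(1.4×0.045) + 88 ≈ 123008.6 mm; DoF = Df − Dn = 16169.5 − 12818.0 ≈ 3351.5 mm.
Setup B: H = 134²/(2×0.011) + 134 ≈ 816315.8 mm; DoF = Df − Dn = 208339 − 137963 ≈ 70376 mm.
Ratio = 70376 / 3351.5 ≈ 21.0.

21.0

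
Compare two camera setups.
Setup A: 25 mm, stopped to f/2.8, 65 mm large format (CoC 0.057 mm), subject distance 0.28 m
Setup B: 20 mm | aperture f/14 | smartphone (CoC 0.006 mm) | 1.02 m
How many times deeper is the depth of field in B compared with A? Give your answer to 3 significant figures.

Setup A: H = 25²/(2.8×0.057) + 25 ≈ 3941.0 mm; DoF = Df − Dn = 299.503 − 262.882 ≈ 36.621 mm.
Setup B: H = 20²/(14×0.006) + 20 ≈ 4781.9 mm; DoF = Df − Dn = 1291.14 − 842.98 ≈ 448.16 mm.
Ratio = 448.16 / 36.621 ≈ 12.2.

12.2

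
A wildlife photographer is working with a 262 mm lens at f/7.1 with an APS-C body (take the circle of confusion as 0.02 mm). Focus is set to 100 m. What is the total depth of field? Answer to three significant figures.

Hyperfocal distance H = f²/(N·c) + f = 262²/(7.1 × 0.02) + 262 = 68644/0.142 + 262 ≈ 483670.5 mm ≈ 483.7 m.
Near limit Dn = s·(H − f)/(H + s − 2f) = 100000 × (483670.5 − 262) / (483670.5 + 100000 − 2 × 262) = 100000 × 483408.5 / 583146.5 ≈ 82897 mm.
Far limit Df = s·(H − f)/(H − s) = 100000 × (483670.5 − 262) / (483670.5 − 100000) = 100000 × 483408.5 / 383670.5 ≈ 125996 mm.
Depth of field = Df − Dn = 125996 − 82897 ≈ 43099 mm ≈ 43.1 m.

43.1 m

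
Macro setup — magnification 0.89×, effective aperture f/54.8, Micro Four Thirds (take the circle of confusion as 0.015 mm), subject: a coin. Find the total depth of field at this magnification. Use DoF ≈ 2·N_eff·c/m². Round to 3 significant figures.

2.08 mm

At magnification m, DoF ≈ 2·N_eff·c/m² = 2 × 54.8 × 0.015 / 0.89² = 1.644 / 0.7921 ≈ 2.08 mm.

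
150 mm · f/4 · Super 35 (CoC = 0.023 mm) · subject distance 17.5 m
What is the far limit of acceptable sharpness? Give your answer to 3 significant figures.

Hyperfocal distance H = f²/(N·c) + f = 150²/(4 × 0.023) + 150 = 22500/0.092 + 150 ≈ 244715.2 mm ≈ 244.7 m.
Far limit Df = s·(H − f)/(H − s) = 17500 × (244715.2 − 150) / (244715.2 − 17500) = 17500 × 244565.2 / 227215.2 ≈ 18836 mm ≈ 18.8 m.

18.8 m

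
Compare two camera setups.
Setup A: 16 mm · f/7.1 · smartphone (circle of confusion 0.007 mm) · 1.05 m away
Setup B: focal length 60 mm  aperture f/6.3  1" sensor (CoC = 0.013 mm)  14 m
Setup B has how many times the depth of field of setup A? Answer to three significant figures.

22.5

Setup A: H = 16²/(7.1×0.007) + 16 ≈ 5166.9 mm; DoF = Df − Dn = 1313.72 − 874.46 ≈ 439.26 mm.
Setup B: H = 60²/(6.3×0.013) + 60 ≈ 44016.0 mm; DoF = Df − Dn = 20501.9 − 10629.1 ≈ 9872.8 mm.
Ratio = 9872.8 / 439.26 ≈ 22.5.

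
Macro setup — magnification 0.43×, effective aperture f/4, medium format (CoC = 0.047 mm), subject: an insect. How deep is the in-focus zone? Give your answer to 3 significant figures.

2.03 mm

At magnification m, DoF ≈ 2·N_eff·c/m² = 2 × 4 × 0.047 / 0.43² = 0.376 / 0.1849 ≈ 2.03 mm.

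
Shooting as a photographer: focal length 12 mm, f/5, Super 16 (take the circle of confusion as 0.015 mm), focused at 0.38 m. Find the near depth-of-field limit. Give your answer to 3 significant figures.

Hyperfocal distance H = f²/(N·c) + f = 12²/(5 × 0.015) + 12 = 144/0.075 + 12 ≈ 1932.0 mm ≈ 1.932 m.
Near limit Dn = s·(H − f)/(H + s − 2f) = 380 × (1932.0 − 12) / (1932.0 + 380 − 2 × 12) = 380 × 1920.0 / 2288.0 ≈ 318.88 mm.

319 mm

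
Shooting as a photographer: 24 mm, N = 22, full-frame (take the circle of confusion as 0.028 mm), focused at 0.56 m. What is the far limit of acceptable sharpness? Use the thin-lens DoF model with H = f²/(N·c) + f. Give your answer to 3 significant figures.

Hyperfocal distance H = f²/(N·c) + f = 24²/(22 × 0.028) + 24 = 576/0.616 + 24 ≈ 959.1 mm ≈ 0.959 m.
Far limit Df = s·(H − f)/(H − s) = 560 × (959.1 − 24) / (959.1 − 560) = 560 × 935.1 / 399.1 ≈ 1312.2 mm ≈ 1.31 m.

1.31 m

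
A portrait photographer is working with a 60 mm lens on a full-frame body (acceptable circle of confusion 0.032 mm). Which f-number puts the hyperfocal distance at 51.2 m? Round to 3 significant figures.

Rearrange H = f²/(N·c) + f for N: N = f² / ((H − f)·c).
N = 60² / ((51200 − 60) × 0.032) = 3600 / 1636 ≈ 2.20.

f/2.20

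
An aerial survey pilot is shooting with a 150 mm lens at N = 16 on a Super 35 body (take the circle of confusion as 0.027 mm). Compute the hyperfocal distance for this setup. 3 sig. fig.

52.2 m

Hyperfocal distance H = f²/(N·c) + f = 150²/(16 × 0.027) + 150 = 22500/0.432 + 150 ≈ 52233.3 mm ≈ 52.2 m.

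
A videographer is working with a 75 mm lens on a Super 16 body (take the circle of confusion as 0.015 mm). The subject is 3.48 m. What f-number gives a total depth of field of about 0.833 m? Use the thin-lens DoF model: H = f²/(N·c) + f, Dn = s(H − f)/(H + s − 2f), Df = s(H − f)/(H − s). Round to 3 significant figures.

Write h = H − f = f²/(N·c). The thin-lens limits are Dn = s·h/(h + (s−f)) and Df = s·h/(h − (s−f)), so DoF = Df − Dn = 2·s·(s−f)·h / (h² − (s−f)²).
That is a quadratic in h: DoF·h² − 2·s·(s−f)·h − DoF·(s−f)² = 0 ⇒ h = (s−f)·(s + √(s² + DoF²)) / DoF = 3405 × (3480 + √(3480² + 833²)) / 833 = 3405 × (3480 + 3578.31) / 833 ≈ 28852 mm.
Then N = f²/(c·h) = 75² / (0.015 × 28852) = 5625 / 432.78 ≈ 13.

f/13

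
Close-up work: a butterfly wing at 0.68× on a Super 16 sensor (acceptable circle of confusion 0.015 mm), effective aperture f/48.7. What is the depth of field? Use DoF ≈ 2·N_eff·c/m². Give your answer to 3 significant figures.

At magnification m, DoF ≈ 2·N_eff·c/m² = 2 × 48.7 × 0.015 / 0.68² = 1.461 / 0.4624 ≈ 3.16 mm.

3.16 mm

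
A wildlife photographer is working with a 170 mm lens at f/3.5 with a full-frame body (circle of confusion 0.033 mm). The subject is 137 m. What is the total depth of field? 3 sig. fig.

Hyperfocal distance H = f²/(N·c) + f = 170²/(3.5 × 0.033) + 170 = 28900/0.1155 + 170 ≈ 250386.5 mm ≈ 250.4 m.
Near limit Dn = s·(H − f)/(H + s − 2f) = 137000 × (250386.5 − 170) / (250386.5 + 137000 − 2 × 170) = 137000 × 250216.5 / 387046.5 ≈ 88567 mm.
Far limit Df = s·(H − f)/(H − s) = 137000 × (250386.5 − 170) / (250386.5 − 137000) = 137000 × 250216.5 / 113386.5 ≈ 302326 mm.
Depth of field = Df − Dn = 302326 − 88567 ≈ 213759 mm ≈ 214 m.

214 m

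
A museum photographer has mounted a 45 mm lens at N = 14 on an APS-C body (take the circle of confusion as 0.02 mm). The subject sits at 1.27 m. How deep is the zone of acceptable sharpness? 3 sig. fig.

443 mm

Hyperfocal distance H = f²/(N·c) + f = 45²/(14 × 0.02) + 45 = 2025/0.28 + 45 ≈ 7277.1 mm ≈ 7.277 m.
Near limit Dn = s·(H − f)/(H + s − 2f) = 1270 × (7277.1 − 45) / (7277.1 + 1270 − 2 × 45) = 1270 × 7232.1 / 8457.1 ≈ 1086.04 mm.
Far limit Df = s·(H − f)/(H − s) = 1270 × (7277.1 − 45) / (7277.1 − 1270) = 1270 × 7232.1 / 6007.1 ≈ 1528.98 mm.
Depth of field = Df − Dn = 1528.98 − 1086.04 ≈ 442.94 mm.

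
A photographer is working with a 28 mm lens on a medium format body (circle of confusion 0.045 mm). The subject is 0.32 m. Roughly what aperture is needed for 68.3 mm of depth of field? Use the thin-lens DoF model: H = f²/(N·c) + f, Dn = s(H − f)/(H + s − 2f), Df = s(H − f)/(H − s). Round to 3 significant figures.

Write h = H − f = f²/(N·c). The thin-lens limits are Dn = s·h/(h + (s−f)) and Df = s·h/(h − (s−f)), so DoF = Df − Dn = 2·s·(s−f)·h / (h² − (s−f)²).
That is a quadratic in h: DoF·h² − 2·s·(s−f)·h − DoF·(s−f)² = 0 ⇒ h = (s−f)·(s + √(s² + DoF²)) / DoF = 292 × (320 + √(320² + 68.3²)) / 68.3 = 292 × (320 + 327.208) / 68.3 ≈ 2767.0 mm.
Then N = f²/(c·h) = 28² / (0.045 × 2767.0) = 784 / 124.51 ≈ 6.30.

f/6.30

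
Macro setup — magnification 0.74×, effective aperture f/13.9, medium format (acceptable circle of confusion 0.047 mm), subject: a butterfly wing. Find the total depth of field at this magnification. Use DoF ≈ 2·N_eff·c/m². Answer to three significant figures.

At magnification m, DoF ≈ 2·N_eff·c/m² = 2 × 13.9 × 0.047 / 0.74² = 1.307 / 0.5476 ≈ 2.39 mm.

2.39 mm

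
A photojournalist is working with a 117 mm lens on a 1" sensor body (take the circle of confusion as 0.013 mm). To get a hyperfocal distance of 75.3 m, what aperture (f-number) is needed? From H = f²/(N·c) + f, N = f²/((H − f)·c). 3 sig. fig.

Rearrange H = f²/(N·c) + f for N: N = f² / ((H − f)·c).
N = 117² / ((75300 − 117) × 0.013) = 13689 / 977.4 ≈ 14.

f/14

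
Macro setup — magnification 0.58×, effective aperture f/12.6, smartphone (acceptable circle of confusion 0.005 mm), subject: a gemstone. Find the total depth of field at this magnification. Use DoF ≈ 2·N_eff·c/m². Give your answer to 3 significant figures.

At magnification m, DoF ≈ 2·N_eff·c/m² = 2 × 12.6 × 0.005 / 0.58² = 0.126 / 0.3364 ≈ 0.375 mm.

0.375 mm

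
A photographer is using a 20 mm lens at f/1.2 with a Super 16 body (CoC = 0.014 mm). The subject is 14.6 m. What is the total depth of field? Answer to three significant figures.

Hyperfocal distance H = f²/(N·c) + f = 20²/(1.2 × 0.014) + 20 = 400/0.0168 + 20 ≈ 23829.5 mm ≈ 23.83 m.
Near limit Dn = s·(H − f)/(H + s − 2f) = 14600 × (23829.5 − 20) / (23829.5 + 14600 − 2 × 20) = 14600 × 23809.5 / 38389.5 ≈ 9055 mm.
Far limit Df = s·(H − f)/(H − s) = 14600 × (23829.5 − 20) / (23829.5 − 14600) = 14600 × 23809.5 / 9229.5 ≈ 37664 mm.
Depth of field = Df − Dn = 37664 − 9055 ≈ 28609 mm ≈ 28.6 m.

28.6 m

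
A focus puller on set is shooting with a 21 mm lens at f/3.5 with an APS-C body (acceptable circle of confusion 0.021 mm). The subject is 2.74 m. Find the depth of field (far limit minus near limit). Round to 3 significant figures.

Hyperfocal distance H = f²/(N·c) + f = 21²/(3.5 × 0.021) + 21 = 441/0.0735 + 21 ≈ 6021.0 mm ≈ 6.021 m.
Near limit Dn = s·(H − f)/(H + s − 2f) = 2740 × (6021.0 − 21) / (6021.0 + 2740 − 2 × 21) = 2740 × 6000.0 / 8719.0 ≈ 1885.5 mm.
Far limit Df = s·(H − f)/(H − s) = 2740 × (6021.0 − 21) / (6021.0 − 2740) = 2740 × 6000.0 / 3281.0 ≈ 5010.7 mm.
Depth of field = Df − Dn = 5010.7 − 1885.5 ≈ 3125.2 mm ≈ 3.13 m.

3.13 m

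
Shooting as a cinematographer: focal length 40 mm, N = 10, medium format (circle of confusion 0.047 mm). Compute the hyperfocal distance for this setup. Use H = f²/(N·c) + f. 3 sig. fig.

3.44 m

Hyperfocal distance H = f²/(N·c) + f = 40²/(10 × 0.047) + 40 = 1600/0.47 + 40 ≈ 3444.3 mm ≈ 3.44 m.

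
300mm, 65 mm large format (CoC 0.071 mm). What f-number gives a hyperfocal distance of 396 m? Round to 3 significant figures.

f/3.20

Rearrange H = f²/(N·c) + f for N: N = f² / ((H − f)·c).
N = 300² / ((396000 − 300) × 0.071) = 90000 / 28095 ≈ 3.20.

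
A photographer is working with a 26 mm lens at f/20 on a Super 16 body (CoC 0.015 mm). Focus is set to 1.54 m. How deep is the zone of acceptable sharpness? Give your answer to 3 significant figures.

3.77 m

Hyperfocal distance H = f²/(N·c) + f = 26²/(20 × 0.015) + 26 = 676/0.3 + 26 ≈ 2279.3 mm ≈ 2.279 m.
Near limit Dn = s·(H − f)/(H + s − 2f) = 1540 × (2279.3 − 26) / (2279.3 + 1540 − 2 × 26) = 1540 × 2253.3 / 3767.3 ≈ 921.1 mm.
Far limit Df = s·(H − f)/(H − s) = 1540 × (2279.3 − 26) / (2279.3 − 1540) = 1540 × 2253.3 / 739.3 ≈ 4693.6 mm.
Depth of field = Df − Dn = 4693.6 − 921.1 ≈ 3772.5 mm ≈ 3.77 m.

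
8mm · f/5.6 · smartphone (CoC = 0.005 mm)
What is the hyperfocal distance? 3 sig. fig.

2.29 m

Hyperfocal distance H = f²/(N·c) + f = 8²/(5.6 × 0.005) + 8 = 64/0.028 + 8 ≈ 2293.7 mm ≈ 2.29 m.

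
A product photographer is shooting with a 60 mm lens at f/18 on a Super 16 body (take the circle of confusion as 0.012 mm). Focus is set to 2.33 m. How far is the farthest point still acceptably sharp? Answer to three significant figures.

Hyperfocal distance H = f²/(N·c) + f = 60²/(18 × 0.012) + 60 = 3600/0.216 + 60 ≈ 16726.7 mm ≈ 16.73 m.
Far limit Df = s·(H − f)/(H − s) = 2330 × (16726.7 − 60) / (16726.7 − 2330) = 2330 × 16666.7 / 14396.7 ≈ 2697.4 mm ≈ 2.70 m.

2.70 m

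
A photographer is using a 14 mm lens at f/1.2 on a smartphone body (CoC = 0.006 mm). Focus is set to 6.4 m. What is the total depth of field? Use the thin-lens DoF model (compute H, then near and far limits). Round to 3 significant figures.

Hyperfocal distance H = f²/(N·c) + f = 14²/(1.2 × 0.006) + 14 = 196/0.0072 + 14 ≈ 27236.2 mm ≈ 27.24 m.
Near limit Dn = s·(H − f)/(H + s − 2f) = 6400 × (27236.2 − 14) / (27236.2 + 6400 − 2 × 14) = 6400 × 27222.2 / 33608.2 ≈ 5183.9 mm.
Far limit Df = s·(H − f)/(H − s) = 6400 × (27236.2 − 14) / (27236.2 − 6400) = 6400 × 27222.2 / 20836.2 ≈ 8361.5 mm.
Depth of field = Df − Dn = 8361.5 − 5183.9 ≈ 3177.6 mm ≈ 3.18 m.

3.18 m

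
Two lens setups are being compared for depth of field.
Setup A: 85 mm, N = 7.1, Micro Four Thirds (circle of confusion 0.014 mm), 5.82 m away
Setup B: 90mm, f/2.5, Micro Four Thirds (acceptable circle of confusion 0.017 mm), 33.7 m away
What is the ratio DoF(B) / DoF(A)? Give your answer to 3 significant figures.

13.3

Setup A: H = 85²/(7.1×0.014) + 85 ≈ 72771.1 mm; DoF = Df − Dn = 6318.54 − 5394.38 ≈ 924.16 mm.
Setup B: H = 90²/(2.5×0.017) + 90 ≈ 190678.2 mm; DoF = Df − Dn = 40915 − 28648 ≈ 12267 mm.
Ratio = 12267 / 924.16 ≈ 13.3.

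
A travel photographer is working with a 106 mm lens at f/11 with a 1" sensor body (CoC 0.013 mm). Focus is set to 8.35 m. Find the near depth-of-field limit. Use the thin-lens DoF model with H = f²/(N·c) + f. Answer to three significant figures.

7.56 m

Hyperfocal distance H = f²/(N·c) + f = 106²/(11 × 0.013) + 106 = 11236/0.143 + 106 ≈ 78679.4 mm ≈ 78.68 m.
Near limit Dn = s·(H − f)/(H + s − 2f) = 8350 × (78679.4 − 106) / (78679.4 + 8350 − 2 × 106) = 8350 × 78573.4 / 86817.4 ≈ 7557.1 mm ≈ 7.56 m.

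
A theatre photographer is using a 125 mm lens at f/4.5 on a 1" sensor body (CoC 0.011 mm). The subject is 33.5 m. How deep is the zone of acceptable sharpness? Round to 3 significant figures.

7.16 m

Hyperfocal distance H = f²/(N·c) + f = 125²/(4.5 × 0.011) + 125 = 15625/0.0495 + 125 ≈ 315781.6 mm ≈ 315.8 m.
Near limit Dn = s·(H − f)/(H + s − 2f) = 33500 × (315781.6 − 125) / (315781.6 + 33500 − 2 × 125) = 33500 × 315656.6 / 349031.6 ≈ 30296.7 mm.
Far limit Df = s·(H − f)/(H − s) = 33500 × (315781.6 − 125) / (315781.6 − 33500) = 33500 × 315656.6 / 282281.6 ≈ 37460.8 mm.
Depth of field = Df − Dn = 37460.8 − 30296.7 ≈ 7164.1 mm ≈ 7.16 m.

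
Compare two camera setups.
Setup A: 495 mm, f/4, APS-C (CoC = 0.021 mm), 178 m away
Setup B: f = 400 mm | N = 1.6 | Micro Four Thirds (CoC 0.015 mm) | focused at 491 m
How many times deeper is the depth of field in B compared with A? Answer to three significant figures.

3.34

Setup A: H = 495²/(4×0.021) + 495 ≈ 2917459.3 mm; DoF = Df − Dn = 189534 − 167790 ≈ 21744 mm.
Setup B: H = 400²/(1.6×0.015) + 400 ≈ 6667066.7 mm; DoF = Df − Dn = 530003 − 457344 ≈ 72659 mm.
Ratio = 72659 / 21744 ≈ 3.34.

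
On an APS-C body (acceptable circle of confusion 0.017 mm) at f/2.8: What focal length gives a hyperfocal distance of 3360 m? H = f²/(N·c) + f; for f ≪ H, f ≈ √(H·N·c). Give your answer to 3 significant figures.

From H = f²/(N·c) + f, with f ≪ H: f ≈ √(H·N·c) = √(3360000 × 2.8 × 0.017) = √159936 ≈ 399.9 mm.
The +f correction barely moves this — solving exactly, f² + N·c·f − N·c·H = 0 ⇒ f = (−N·c + √((N·c)² + 4·N·c·H))/2 = (−0.0476 + √639744)/2 ≈ 399.90 mm, so f ≈ 400 mm.

400 mm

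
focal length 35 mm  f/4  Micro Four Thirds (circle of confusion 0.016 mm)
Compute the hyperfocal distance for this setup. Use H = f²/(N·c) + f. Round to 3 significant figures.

Hyperfocal distance H = f²/(N·c) + f = 35²/(4 × 0.016) + 35 = 1225/0.064 + 35 ≈ 19175.6 mm ≈ 19.2 m.

19.2 m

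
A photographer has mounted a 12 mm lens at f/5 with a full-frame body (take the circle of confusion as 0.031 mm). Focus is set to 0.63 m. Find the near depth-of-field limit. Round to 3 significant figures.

Hyperfocal distance H = f²/(N·c) + f = 12²/(5 × 0.031) + 12 = 144/0.155 + 12 ≈ 941.0 mm ≈ 0.941 m.
Near limit Dn = s·(H − f)/(H + s − 2f) = 630 × (941.0 − 12) / (941.0 + 630 − 2 × 12) = 630 × 929.0 / 1547.0 ≈ 378.33 mm.

378 mm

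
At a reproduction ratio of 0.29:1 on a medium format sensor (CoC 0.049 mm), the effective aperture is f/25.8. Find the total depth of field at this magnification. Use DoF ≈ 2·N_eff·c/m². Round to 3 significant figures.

30.1 mm

At magnification m, DoF ≈ 2·N_eff·c/m² = 2 × 25.8 × 0.049 / 0.29² = 2.528 / 0.0841 ≈ 30.1 mm.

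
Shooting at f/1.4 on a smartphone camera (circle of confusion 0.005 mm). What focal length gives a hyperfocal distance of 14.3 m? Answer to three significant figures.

10.0 mm

From H = f²/(N·c) + f, with f ≪ H: f ≈ √(H·N·c) = √(14300 × 1.4 × 0.005) = √100.10 ≈ 10.00 mm.
The +f correction barely moves this — solving exactly, f² + N·c·f − N·c·H = 0 ⇒ f = (−N·c + √((N·c)² + 4·N·c·H))/2 = (−0.007 + √400.40)/2 ≈ 10.001 mm, so f ≈ 10.0 mm.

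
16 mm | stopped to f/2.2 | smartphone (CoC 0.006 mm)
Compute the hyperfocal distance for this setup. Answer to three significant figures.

19.4 m

Hyperfocal distance H = f²/(N·c) + f = 16²/(2.2 × 0.006) + 16 = 256/0.0132 + 16 ≈ 19409.9 mm ≈ 19.4 m.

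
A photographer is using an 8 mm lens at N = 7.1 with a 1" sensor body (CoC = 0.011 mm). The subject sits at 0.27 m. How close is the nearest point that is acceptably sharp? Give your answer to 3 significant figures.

Hyperfocal distance H = f²/(N·c) + f = 8²/(7.1 × 0.011) + 8 = 64/0.0781 + 8 ≈ 827.5 mm ≈ 0.827 m.
Near limit Dn = s·(H − f)/(H + s − 2f) = 270 × (827.5 − 8) / (827.5 + 270 − 2 × 8) = 270 × 819.5 / 1081.5 ≈ 204.59 mm.

205 mm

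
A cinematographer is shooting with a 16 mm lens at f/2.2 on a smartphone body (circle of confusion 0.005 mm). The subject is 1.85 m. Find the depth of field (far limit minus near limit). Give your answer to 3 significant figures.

293 mm

Hyperfocal distance H = f²/(N·c) + f = 16²/(2.2 × 0.005) + 16 = 256/0.011 + 16 ≈ 23288.7 mm ≈ 23.29 m.
Near limit Dn = s·(H − f)/(H + s − 2f) = 1850 × (23288.7 − 16) / (23288.7 + 1850 − 2 × 16) = 1850 × 23272.7 / 25106.7 ≈ 1714.86 mm.
Far limit Df = s·(H − f)/(H − s) = 1850 × (23288.7 − 16) / (23288.7 − 1850) = 1850 × 23272.7 / 21438.7 ≈ 2008.26 mm.
Depth of field = Df − Dn = 2008.26 − 1714.86 ≈ 293.40 mm.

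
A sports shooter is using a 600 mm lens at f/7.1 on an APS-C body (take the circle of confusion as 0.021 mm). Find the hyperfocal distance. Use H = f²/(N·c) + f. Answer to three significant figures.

2420 m

Hyperfocal distance H = f²/(N·c) + f = 600²/(7.1 × 0.021) + 600 = 360000/0.1491 + 600 ≈ 2415086.9 mm ≈ 2420 m.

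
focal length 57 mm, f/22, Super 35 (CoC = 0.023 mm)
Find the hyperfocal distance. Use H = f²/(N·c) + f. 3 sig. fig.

6.48 m

Hyperfocal distance H = f²/(N·c) + f = 57²/(22 × 0.023) + 57 = 3249/0.506 + 57 ≈ 6477.9 mm ≈ 6.48 m.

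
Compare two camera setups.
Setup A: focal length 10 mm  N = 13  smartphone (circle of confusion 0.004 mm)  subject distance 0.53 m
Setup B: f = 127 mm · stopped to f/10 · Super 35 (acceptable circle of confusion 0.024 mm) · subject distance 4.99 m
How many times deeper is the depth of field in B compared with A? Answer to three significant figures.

Setup A: H = 10²/(13×0.004) + 10 ≈ 1933.1 mm; DoF = Df − Dn = 726.43 − 417.19 ≈ 309.24 mm.
Setup B: H = 127²/(10×0.024) + 127 ≈ 67331.2 mm; DoF = Df − Dn = 5379.25 − 4653.28 ≈ 725.97 mm.
Ratio = 725.97 / 309.24 ≈ 2.35.

2.35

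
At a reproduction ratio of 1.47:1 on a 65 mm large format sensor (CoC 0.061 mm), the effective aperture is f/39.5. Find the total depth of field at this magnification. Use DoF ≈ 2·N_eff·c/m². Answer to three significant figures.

At magnification m, DoF ≈ 2·N_eff·c/m² = 2 × 39.5 × 0.061 / 1.47² = 4.819 / 2.161 ≈ 2.23 mm.

2.23 mm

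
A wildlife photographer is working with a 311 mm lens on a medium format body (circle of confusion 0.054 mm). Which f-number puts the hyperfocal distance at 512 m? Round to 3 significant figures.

f/3.50

Rearrange H = f²/(N·c) + f for N: N = f² / ((H − f)·c).
N = 311² / ((512000 − 311) × 0.054) = 96721 / 27631 ≈ 3.50.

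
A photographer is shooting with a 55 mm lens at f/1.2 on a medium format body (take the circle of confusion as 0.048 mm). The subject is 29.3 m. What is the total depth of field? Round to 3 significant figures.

Hyperfocal distance H = f²/(N·c) + f = 55²/(1.2 × 0.048) + 55 = 3025/0.0576 + 55 ≈ 52572.4 mm ≈ 52.57 m.
Near limit Dn = s·(H − f)/(H + s − 2f) = 29300 × (52572.4 − 55) / (52572.4 + 29300 − 2 × 55) = 29300 × 52517.4 / 81762.4 ≈ 18820 mm.
Far limit Df = s·(H − f)/(H − s) = 29300 × (52572.4 − 55) / (52572.4 − 29300) = 29300 × 52517.4 / 23272.4 ≈ 66120 mm.
Depth of field = Df − Dn = 66120 − 18820 ≈ 47300 mm ≈ 47.3 m.

47.3 m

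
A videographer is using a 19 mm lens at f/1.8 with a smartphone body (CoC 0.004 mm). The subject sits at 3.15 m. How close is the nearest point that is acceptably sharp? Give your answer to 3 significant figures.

2.96 m

Hyperfocal distance H = f²/(N·c) + f = 19²/(1.8 × 0.004) + 19 = 361/0.0072 + 19 ≈ 50157.9 mm ≈ 50.16 m.
Near limit Dn = s·(H − f)/(H + s − 2f) = 3150 × (50157.9 − 19) / (50157.9 + 3150 − 2 × 19) = 3150 × 50138.9 / 53269.9 ≈ 2964.9 mm ≈ 2.96 m.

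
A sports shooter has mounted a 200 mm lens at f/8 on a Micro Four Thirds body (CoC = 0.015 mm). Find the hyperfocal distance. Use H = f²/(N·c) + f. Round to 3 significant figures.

334 m

Hyperfocal distance H = f²/(N·c) + f = 200²/(8 × 0.015) + 200 = 40000/0.12 + 200 ≈ 333533.3 mm ≈ 334 m.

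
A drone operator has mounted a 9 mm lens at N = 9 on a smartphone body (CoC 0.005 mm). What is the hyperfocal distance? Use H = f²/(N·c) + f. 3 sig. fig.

1.81 m

Hyperfocal distance H = f²/(N·c) + f = 9²/(9 × 0.005) + 9 = 81/0.045 + 9 ≈ 1809.0 mm ≈ 1.81 m.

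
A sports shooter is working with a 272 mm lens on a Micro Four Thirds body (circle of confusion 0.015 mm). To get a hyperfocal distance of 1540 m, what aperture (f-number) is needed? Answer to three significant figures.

f/3.20

Rearrange H = f²/(N·c) + f for N: N = f² / ((H − f)·c).
N = 272² / ((1540000 − 272) × 0.015) = 73984 / 23096 ≈ 3.20.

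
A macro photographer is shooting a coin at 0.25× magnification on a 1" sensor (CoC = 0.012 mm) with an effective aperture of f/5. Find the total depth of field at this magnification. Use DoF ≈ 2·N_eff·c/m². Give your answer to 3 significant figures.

At magnification m, DoF ≈ 2·N_eff·c/m² = 2 × 5 × 0.012 / 0.25² = 0.12 / 0.0625 ≈ 1.92 mm.

1.92 mm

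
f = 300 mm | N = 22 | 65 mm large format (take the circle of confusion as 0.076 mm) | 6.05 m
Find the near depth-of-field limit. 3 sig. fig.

5.47 m

Hyperfocal distance H = f²/(N·c) + f = 300²/(22 × 0.076) + 300 = 90000/1.672 + 300 ≈ 54127.8 mm ≈ 54.13 m.
Near limit Dn = s·(H − f)/(H + s − 2f) = 6050 × (54127.8 − 300) / (54127.8 + 6050 − 2 × 300) = 6050 × 53827.8 / 59577.8 ≈ 5466.1 mm ≈ 5.47 m.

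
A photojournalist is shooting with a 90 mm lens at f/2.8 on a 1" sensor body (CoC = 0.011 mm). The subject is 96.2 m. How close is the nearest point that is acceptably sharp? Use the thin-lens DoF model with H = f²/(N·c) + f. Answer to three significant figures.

Hyperfocal distance H = f²/(N·c) + f = 90²/(2.8 × 0.011) + 90 = 8100/0.0308 + 90 ≈ 263077.0 mm ≈ 263.1 m.
Near limit Dn = s·(H − f)/(H + s − 2f) = 96200 × (263077.0 − 90) / (263077.0 + 96200 − 2 × 90) = 96200 × 262987.0 / 359097.0 ≈ 70453 mm ≈ 70.5 m.

70.5 m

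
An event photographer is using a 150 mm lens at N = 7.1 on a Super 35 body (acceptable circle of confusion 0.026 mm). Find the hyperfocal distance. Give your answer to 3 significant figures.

122 m

Hyperfocal distance H = f²/(N·c) + f = 150²/(7.1 × 0.026) + 150 = 22500/0.1846 + 150 ≈ 122035.2 mm ≈ 122 m.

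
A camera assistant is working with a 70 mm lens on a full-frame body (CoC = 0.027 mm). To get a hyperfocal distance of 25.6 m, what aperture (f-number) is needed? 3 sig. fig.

f/7.11

Rearrange H = f²/(N·c) + f for N: N = f² / ((H − f)·c).
N = 70² / ((25600 − 70) × 0.027) = 4900 / 689.3 ≈ 7.11.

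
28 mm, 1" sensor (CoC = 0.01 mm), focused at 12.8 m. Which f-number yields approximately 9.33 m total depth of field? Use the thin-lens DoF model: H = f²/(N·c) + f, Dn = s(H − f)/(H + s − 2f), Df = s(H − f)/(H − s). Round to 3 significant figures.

Write h = H − f = f²/(N·c). The thin-lens limits are Dn = s·h/(h + (s−f)) and Df = s·h/(h − (s−f)), so DoF = Df − Dn = 2·s·(s−f)·h / (h² − (s−f)²).
That is a quadratic in h: DoF·h² − 2·s·(s−f)·h − DoF·(s−f)² = 0 ⇒ h = (s−f)·(s + √(s² + DoF²)) / DoF = 12772 × (12800 + √(12800² + 9330²)) / 9330 = 12772 × (12800 + 15839.5) / 9330 ≈ 39205 mm.
Then N = f²/(c·h) = 28² / (0.01 × 39205) = 784 / 392.05 ≈ 2.00.

f/2.00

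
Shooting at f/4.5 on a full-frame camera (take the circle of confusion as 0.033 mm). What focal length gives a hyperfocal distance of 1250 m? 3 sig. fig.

From H = f²/(N·c) + f, with f ≪ H: f ≈ √(H·N·c) = √(1250000 × 4.5 × 0.033) = √185625 ≈ 430.8 mm.
The +f correction barely moves this — solving exactly, f² + N·c·f − N·c·H = 0 ⇒ f = (−N·c + √((N·c)² + 4·N·c·H))/2 = (−0.1485 + √742500)/2 ≈ 430.77 mm, so f ≈ 431 mm.

431 mm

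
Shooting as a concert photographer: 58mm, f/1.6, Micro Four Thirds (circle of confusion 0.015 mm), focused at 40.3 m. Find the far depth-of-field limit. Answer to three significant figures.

56.5 m

Hyperfocal distance H = f²/(N·c) + f = 58²/(1.6 × 0.015) + 58 = 3364/0.024 + 58 ≈ 140224.7 mm ≈ 140.2 m.
Far limit Df = s·(H − f)/(H − s) = 40300 × (140224.7 − 58) / (140224.7 − 40300) = 40300 × 140166.7 / 99924.7 ≈ 56530 mm ≈ 56.5 m.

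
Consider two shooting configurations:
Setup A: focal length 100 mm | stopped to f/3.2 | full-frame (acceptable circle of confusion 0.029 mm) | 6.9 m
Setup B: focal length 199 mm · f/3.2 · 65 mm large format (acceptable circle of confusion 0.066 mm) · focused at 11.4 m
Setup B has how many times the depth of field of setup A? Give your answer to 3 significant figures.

1.56

Setup A: H = 100²/(3.2×0.029) + 100 ≈ 107858.6 mm; DoF = Df − Dn = 7364.74 − 6490.43 ≈ 874.31 mm.
Setup B: H = 199²/(3.2×0.066) + 199 ≈ 187703.7 mm; DoF = Df − Dn = 12124.3 − 10757.4 ≈ 1366.9 mm.
Ratio = 1366.9 / 874.31 ≈ 1.56.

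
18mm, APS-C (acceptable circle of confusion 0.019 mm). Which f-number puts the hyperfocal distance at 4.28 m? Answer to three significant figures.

f/4

Rearrange H = f²/(N·c) + f for N: N = f² / ((H − f)·c).
N = 18² / ((4280 − 18) × 0.019) = 324 / 80.98 ≈ 4.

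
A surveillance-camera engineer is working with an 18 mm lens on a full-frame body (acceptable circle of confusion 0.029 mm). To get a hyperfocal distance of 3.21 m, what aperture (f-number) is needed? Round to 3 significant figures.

Rearrange H = f²/(N·c) + f for N: N = f² / ((H − f)·c).
N = 18² / ((3210 − 18) × 0.029) = 324 / 92.57 ≈ 3.50.

f/3.50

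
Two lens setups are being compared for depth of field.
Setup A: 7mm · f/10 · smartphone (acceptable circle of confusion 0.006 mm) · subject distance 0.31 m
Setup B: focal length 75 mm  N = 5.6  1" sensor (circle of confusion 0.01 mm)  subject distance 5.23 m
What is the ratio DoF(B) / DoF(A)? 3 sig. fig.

Setup A: H = 7²/(10×0.006) + 7 ≈ 823.7 mm; DoF = Df − Dn = 492.86 − 226.11 ≈ 266.75 mm.
Setup B: H = 75²/(5.6×0.01) + 75 ≈ 100521.4 mm; DoF = Df − Dn = 5512.93 − 4974.69 ≈ 538.24 mm.
Ratio = 538.24 / 266.75 ≈ 2.02.

2.02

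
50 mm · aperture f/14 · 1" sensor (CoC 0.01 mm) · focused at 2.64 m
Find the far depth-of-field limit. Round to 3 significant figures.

3.09 m

Hyperfocal distance H = f²/(N·c) + f = 50²/(14 × 0.01) + 50 = 2500/0.14 + 50 ≈ 17907.1 mm ≈ 17.91 m.
Far limit Df = s·(H − f)/(H − s) = 2640 × (17907.1 − 50) / (17907.1 − 2640) = 2640 × 17857.1 / 15267.1 ≈ 3087.9 mm ≈ 3.09 m.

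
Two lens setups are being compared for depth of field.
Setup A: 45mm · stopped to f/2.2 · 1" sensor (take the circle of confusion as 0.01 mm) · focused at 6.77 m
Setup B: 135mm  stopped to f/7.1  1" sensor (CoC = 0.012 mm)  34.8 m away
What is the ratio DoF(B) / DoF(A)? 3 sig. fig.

Setup A: H = 45²/(2.2×0.01) + 45 ≈ 92090.5 mm; DoF = Df − Dn = 7303.61 − 6309.05 ≈ 994.56 mm.
Setup B: H = 135²/(7.1×0.012) + 135 ≈ 214043.5 mm; DoF = Df − Dn = 41530 − 29947 ≈ 11583 mm.
Ratio = 11583 / 994.56 ≈ 11.6.

11.6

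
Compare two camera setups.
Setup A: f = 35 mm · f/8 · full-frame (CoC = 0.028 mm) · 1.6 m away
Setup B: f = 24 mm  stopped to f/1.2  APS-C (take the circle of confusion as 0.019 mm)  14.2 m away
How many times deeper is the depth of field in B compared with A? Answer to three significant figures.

23.3

Setup A: H = 35²/(8×0.028) + 35 ≈ 5503.8 mm; DoF = Df − Dn = 2241.43 − 1244.00 ≈ 997.43 mm.
Setup B: H = 24²/(1.2×0.019) + 24 ≈ 25287.2 mm; DoF = Df − Dn = 32356 − 9096 ≈ 23260 mm.
Ratio = 23260 / 997.43 ≈ 23.3.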